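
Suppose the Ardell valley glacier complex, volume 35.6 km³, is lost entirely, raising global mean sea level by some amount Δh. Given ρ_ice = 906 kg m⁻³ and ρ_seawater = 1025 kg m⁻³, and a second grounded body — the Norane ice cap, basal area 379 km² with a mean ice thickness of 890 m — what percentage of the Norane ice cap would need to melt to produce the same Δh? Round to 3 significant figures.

≈ 10.6 %

Equal sea-level rise means equal mass of meltwater, i.e. equal mass of ice lost.
Ice mass of Ardell: 3.225×10^13 kg; ice mass of Norane: 3.056×10^14 kg.
Fraction required = 3.225×10^13 / 3.056×10^14 = 0.106 → 10.6 %.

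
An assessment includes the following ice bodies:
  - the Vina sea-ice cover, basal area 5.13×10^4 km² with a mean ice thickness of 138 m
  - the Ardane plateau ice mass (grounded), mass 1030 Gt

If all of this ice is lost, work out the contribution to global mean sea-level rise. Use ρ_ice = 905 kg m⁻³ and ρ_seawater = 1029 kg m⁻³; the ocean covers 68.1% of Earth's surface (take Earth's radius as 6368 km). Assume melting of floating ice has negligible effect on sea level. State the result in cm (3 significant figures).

The Vina sea-ice cover is floating and already displaces its own weight of water, so its melt adds essentially nothing to sea level.
Ardane: 1030 Gt = 1.030×10^15 kg; dividing by ρ_w = 1029 kg m⁻³ gives 1.001×10^12 m³ of water.
Total added water ≈ 1.001×10^12 m³ over 3.47×10^14 m² → Δh = 2.88×10^-3 m = 0.288 cm.

≈ 0.288 cm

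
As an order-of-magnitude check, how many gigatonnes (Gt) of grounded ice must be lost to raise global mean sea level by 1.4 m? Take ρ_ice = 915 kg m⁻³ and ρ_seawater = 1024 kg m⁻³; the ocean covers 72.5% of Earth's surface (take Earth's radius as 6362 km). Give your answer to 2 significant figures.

Required water volume = Δh × A = 1.4 m × 3.69×10^14 m² = 5.163×10^14 m³.
ρ_w = 1024 kg m⁻³, so the mass of water = 5.163×10^14 m³ × 1024 kg m⁻³ = 5.286×10^17 kg = 5.3×10^5 Gt (and the same mass of ice, by conservation).

≈ 5.3×10^5 Gt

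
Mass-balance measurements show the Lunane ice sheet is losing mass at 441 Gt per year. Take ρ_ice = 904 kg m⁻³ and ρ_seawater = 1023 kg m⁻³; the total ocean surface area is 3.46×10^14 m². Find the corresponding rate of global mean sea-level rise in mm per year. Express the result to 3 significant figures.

≈ 1.25 mm/yr

ρ_w = 1023 kg m⁻³. Annual water volume added = 441 Gt / ρ_w = 4.410×10^14 kg / 1023 kg m⁻³ = 4.311×10^11 m³.
Δh per year = 4.311×10^11 / 3.46×10^14 = 1.25×10^-3 m = 1.25 mm.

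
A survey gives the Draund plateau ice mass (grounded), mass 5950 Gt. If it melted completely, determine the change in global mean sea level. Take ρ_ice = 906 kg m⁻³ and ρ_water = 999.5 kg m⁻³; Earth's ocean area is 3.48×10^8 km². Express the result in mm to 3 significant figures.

≈ 17.1 mm

Draund: 5950 Gt = 5.950×10^15 kg; dividing by ρ_w = 999.5 kg m⁻³ gives 5.953×10^12 m³ of water.
Spread over 3.48×10^14 m² of ocean, Δh = 5.953×10^12 / 3.48×10^14 = 0.0171 m = 17.1 mm.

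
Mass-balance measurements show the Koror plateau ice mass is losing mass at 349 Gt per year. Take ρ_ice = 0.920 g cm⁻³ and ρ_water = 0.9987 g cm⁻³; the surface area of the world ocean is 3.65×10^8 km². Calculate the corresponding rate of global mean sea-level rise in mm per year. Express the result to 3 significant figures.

≈ 0.957 mm/yr

ρ_w = 0.9987 g cm⁻³ = 998.7 kg m⁻³. Annual water volume added = 349 Gt / ρ_w = 3.490×10^14 kg / 998.7 kg m⁻³ = 3.495×10^11 m³.
Δh per year = 3.495×10^11 / 3.65×10^14 = 9.57×10^-4 m = 0.957 mm.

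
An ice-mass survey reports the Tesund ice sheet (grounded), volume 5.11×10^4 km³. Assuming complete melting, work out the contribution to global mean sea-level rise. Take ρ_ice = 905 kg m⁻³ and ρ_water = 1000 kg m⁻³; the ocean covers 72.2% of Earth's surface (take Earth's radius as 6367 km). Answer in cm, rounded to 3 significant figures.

Tesund: 5.11×10^4 km³ × (905/1000) = 4.625×10^4 km³ of water.
Spread over 3.68×10^14 m² of ocean, Δh = 4.625×10^13 / 3.68×10^14 = 0.126 m = 12.6 cm.

≈ 12.6 cm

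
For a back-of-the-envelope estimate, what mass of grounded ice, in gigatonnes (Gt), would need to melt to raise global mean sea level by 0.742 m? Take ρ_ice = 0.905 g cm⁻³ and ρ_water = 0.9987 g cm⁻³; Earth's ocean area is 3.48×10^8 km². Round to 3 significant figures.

Required water volume = Δh × A = 0.742 m × 3.48×10^14 m² = 2.582×10^14 m³.
ρ_w = 0.9987 g cm⁻³ = 998.7 kg m⁻³, so the mass of water = 2.582×10^14 m³ × 998.7 kg m⁻³ = 2.579×10^17 kg = 2.58×10^5 Gt (and the same mass of ice, by conservation).

≈ 2.58×10^5 Gt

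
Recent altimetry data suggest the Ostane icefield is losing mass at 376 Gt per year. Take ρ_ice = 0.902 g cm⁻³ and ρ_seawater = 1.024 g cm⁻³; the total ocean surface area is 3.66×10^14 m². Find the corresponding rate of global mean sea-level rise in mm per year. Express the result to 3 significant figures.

≈ 1.00 mm/yr

ρ_w = 1.024 g cm⁻³ = 1024 kg m⁻³. Annual water volume added = 376 Gt / ρ_w = 3.760×10^14 kg / 1024 kg m⁻³ = 3.672×10^11 m³.
Δh per year = 3.672×10^11 / 3.66×10^14 = 1.00×10^-3 m = 1.00 mm.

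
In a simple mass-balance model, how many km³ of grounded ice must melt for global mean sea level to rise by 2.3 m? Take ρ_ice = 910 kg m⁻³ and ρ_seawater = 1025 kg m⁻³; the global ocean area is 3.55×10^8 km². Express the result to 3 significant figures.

Required water volume = Δh × A = 2.3 m × 3.55×10^14 m² = 8.165×10^14 m³ = 8.165×10^5 km³.
Ice volume = water volume × ρ_w/ρ_ice = 8.165×10^5 × 1025/910 = 9.20×10^5 km³.

≈ 9.20×10^5 km³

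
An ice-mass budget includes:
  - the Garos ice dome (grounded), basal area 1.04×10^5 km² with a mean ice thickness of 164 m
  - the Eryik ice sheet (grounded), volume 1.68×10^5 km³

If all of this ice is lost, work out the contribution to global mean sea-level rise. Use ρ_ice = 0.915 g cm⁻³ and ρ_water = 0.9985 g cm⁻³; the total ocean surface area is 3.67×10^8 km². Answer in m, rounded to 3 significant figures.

≈ 0.462 m

Garos: ice volume = 1.04×10^5 km² × 164 m = 1.706×10^4 km³; 1.706×10^4 × (915/998.5) = 1.563×10^4 km³ of water.
Eryik: 1.68×10^5 km³ × (915/998.5) = 1.540×10^5 km³ of water.
Total added water ≈ 1.696×10^14 m³ over 3.67×10^14 m² → Δh = 0.462 m.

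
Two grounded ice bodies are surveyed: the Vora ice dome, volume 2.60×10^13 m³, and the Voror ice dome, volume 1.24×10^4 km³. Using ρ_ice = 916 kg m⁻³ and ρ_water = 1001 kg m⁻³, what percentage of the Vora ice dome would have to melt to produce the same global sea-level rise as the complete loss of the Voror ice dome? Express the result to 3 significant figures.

Equal sea-level rise means equal mass of meltwater, i.e. equal mass of ice lost.
Ice mass of Voror: 1.136×10^16 kg; ice mass of Vora: 2.382×10^16 kg.
Fraction required = 1.136×10^16 / 2.382×10^16 = 0.477 → 47.7 %.

≈ 47.7 %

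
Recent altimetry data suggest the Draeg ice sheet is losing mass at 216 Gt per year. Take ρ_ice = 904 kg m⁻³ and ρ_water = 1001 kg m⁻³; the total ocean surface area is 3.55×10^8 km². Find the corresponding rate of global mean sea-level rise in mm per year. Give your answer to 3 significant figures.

ρ_w = 1001 kg m⁻³. Annual water volume added = 216 Gt / ρ_w = 2.160×10^14 kg / 1001 kg m⁻³ = 2.158×10^11 m³.
Δh per year = 2.158×10^11 / 3.55×10^14 = 6.08×10^-4 m = 0.608 mm.

≈ 0.608 mm/yr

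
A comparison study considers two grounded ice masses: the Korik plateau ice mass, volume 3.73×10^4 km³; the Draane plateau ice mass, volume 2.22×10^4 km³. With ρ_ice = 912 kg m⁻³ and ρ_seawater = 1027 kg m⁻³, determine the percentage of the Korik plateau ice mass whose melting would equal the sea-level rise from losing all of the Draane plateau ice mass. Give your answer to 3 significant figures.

≈ 59.5 %

Equal sea-level rise means equal mass of meltwater, i.e. equal mass of ice lost.
Ice mass of Draane: 2.025×10^16 kg; ice mass of Korik: 3.402×10^16 kg.
Fraction required = 2.025×10^16 / 3.402×10^16 = 0.595 → 59.5 %.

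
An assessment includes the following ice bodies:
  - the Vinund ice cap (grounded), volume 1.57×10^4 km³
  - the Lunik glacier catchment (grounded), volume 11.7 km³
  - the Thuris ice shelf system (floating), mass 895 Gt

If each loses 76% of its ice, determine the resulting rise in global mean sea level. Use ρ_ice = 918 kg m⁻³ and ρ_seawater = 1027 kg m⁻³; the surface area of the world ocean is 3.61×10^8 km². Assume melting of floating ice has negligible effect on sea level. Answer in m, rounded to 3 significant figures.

≈ 0.0296 m

Vinund: 0.76 × 1.57×10^4 km³ × (918/1027) = 1.067×10^4 km³ of water.
Lunik: 0.76 × 11.7 km³ × (918/1027) = 7.948 km³ of water.
The Thuris ice shelf system is floating and already displaces its own weight of water, so its melt adds essentially nothing to sea level.
Total added water ≈ 1.067×10^13 m³ over 3.61×10^14 m² → Δh = 0.0296 m.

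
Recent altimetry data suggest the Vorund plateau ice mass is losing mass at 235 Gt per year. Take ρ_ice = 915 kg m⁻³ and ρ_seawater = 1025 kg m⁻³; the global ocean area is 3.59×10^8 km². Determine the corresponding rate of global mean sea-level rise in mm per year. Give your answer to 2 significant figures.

≈ 0.64 mm/yr

ρ_w = 1025 kg m⁻³. Annual water volume added = 235 Gt / ρ_w = 2.350×10^14 kg / 1025 kg m⁻³ = 2.293×10^11 m³.
Δh per year = 2.293×10^11 / 3.59×10^14 = 6.39×10^-4 m = 0.64 mm.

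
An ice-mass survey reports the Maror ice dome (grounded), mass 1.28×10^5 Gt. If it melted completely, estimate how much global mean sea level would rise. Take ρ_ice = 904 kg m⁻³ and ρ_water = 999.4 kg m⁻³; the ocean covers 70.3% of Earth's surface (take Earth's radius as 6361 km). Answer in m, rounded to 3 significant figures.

Maror: 1.28×10^5 Gt = 1.280×10^17 kg; dividing by ρ_w = 999.4 kg m⁻³ gives 1.281×10^14 m³ of water.
Spread over 3.57×10^14 m² of ocean, Δh = 1.281×10^14 / 3.57×10^14 = 0.358 m.

≈ 0.358 m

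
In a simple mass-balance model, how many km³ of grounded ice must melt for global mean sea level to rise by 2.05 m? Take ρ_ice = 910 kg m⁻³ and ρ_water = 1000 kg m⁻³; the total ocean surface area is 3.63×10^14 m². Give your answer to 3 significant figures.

Required water volume = Δh × A = 2.05 m × 3.63×10^14 m² = 7.441×10^14 m³ = 7.441×10^5 km³.
Ice volume = water volume × ρ_w/ρ_ice = 7.441×10^5 × 1000/910 = 8.18×10^5 km³.

≈ 8.18×10^5 km³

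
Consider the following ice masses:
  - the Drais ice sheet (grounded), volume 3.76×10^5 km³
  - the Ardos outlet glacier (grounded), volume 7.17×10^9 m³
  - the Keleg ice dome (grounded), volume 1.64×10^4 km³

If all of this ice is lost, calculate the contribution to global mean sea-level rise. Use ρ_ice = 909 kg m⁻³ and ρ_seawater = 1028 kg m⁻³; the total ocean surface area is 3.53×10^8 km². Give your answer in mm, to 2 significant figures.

Drais: 3.76×10^5 km³ × (909/1028) = 3.325×10^5 km³ of water.
Ardos: 7.17×10^9 m³ × (909/1028) = 6.340×10^9 m³ of water.
Keleg: 1.64×10^4 km³ × (909/1028) = 1.450×10^4 km³ of water.
Total added water ≈ 3.470×10^14 m³ over 3.53×10^14 m² → Δh = 0.983 m = 980 mm.

≈ 980 mm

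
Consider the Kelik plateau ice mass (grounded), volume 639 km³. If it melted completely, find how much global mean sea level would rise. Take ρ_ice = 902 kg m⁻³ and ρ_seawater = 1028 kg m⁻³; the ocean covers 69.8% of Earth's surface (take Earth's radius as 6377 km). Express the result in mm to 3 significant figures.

Kelik: 639 km³ × (902/1028) = 560.7 km³ of water.
Spread over 3.57×10^14 m² of ocean, Δh = 5.607×10^11 / 3.57×10^14 = 1.57×10^-3 m = 1.57 mm.

≈ 1.57 mm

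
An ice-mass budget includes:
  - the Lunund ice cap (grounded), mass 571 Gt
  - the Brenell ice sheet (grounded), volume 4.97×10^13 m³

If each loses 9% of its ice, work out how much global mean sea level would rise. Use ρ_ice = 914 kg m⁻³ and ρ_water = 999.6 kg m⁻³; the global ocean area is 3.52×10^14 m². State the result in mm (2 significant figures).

≈ 12 mm

Lunund: 0.09 × 571 Gt = 5.139×10^13 kg; dividing by ρ_w = 999.6 kg m⁻³ gives 5.141×10^10 m³ of water.
Brenell: 0.09 × 4.97×10^13 m³ × (914/999.6) = 4.090×10^12 m³ of water.
Total added water ≈ 4.141×10^12 m³ over 3.52×10^14 m² → Δh = 0.0118 m = 12 mm.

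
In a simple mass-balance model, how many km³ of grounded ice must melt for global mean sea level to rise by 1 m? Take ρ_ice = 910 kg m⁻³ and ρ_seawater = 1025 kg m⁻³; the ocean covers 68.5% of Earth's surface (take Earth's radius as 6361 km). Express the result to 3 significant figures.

Required water volume = Δh × A = 1 m × 3.48×10^14 m² = 3.483×10^14 m³ = 3.483×10^5 km³.
Ice volume = water volume × ρ_w/ρ_ice = 3.483×10^5 × 1025/910 = 3.92×10^5 km³.

≈ 3.92×10^5 km³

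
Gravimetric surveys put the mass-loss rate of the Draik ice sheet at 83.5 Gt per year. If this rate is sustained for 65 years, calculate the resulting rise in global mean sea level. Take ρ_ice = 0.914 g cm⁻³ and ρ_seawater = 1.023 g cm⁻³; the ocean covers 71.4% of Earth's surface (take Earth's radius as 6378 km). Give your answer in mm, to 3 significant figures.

≈ 14.5 mm

Total mass lost = 83.5 Gt/yr × 65 yr = 5428 Gt = 5.428×10^15 kg.
ρ_w = 1.023 g cm⁻³ = 1023 kg m⁻³, so water volume = 5.428×10^15 / 1023 = 5.305×10^12 m³.
Δh = 5.305×10^12 / 3.65×10^14 = 0.0145 m = 14.5 mm.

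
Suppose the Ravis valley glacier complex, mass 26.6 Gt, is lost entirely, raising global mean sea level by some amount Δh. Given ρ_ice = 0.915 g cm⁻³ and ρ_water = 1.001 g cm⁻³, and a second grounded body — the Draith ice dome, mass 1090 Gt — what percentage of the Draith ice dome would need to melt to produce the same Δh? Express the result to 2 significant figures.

≈ 2.4 %

Equal sea-level rise means equal mass of meltwater, i.e. equal mass of ice lost.
Ice mass of Ravis: 2.660×10^13 kg; ice mass of Draith: 1.090×10^15 kg.
Fraction required = 2.660×10^13 / 1.090×10^15 = 0.0244 → 2.4 %.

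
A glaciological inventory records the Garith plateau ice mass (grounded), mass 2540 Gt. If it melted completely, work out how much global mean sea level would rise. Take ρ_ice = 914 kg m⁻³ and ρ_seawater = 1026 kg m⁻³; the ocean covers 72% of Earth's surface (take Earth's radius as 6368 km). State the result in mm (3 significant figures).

Garith: 2540 Gt = 2.540×10^15 kg; dividing by ρ_w = 1026 kg m⁻³ gives 2.476×10^12 m³ of water.
Spread over 3.67×10^14 m² of ocean, Δh = 2.476×10^12 / 3.67×10^14 = 6.75×10^-3 m = 6.75 mm.

≈ 6.75 mm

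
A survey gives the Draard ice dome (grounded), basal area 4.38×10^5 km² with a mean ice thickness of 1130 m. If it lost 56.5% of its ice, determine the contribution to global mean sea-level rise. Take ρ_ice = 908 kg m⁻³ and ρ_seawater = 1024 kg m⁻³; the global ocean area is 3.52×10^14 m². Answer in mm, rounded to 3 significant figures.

Draard: ice volume = 4.38×10^5 km² × 1130 m = 4.949×10^5 km³; 0.565 × 4.949×10^5 × (908/1024) = 2.480×10^5 km³ of water.
Spread over 3.52×10^14 m² of ocean, Δh = 2.480×10^14 / 3.52×10^14 = 0.704 m = 704 mm.

≈ 704 mm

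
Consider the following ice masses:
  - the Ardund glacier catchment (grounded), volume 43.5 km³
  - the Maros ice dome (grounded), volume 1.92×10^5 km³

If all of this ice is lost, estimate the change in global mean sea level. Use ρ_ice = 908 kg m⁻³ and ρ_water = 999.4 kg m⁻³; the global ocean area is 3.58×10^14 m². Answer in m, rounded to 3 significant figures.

Ardund: 43.5 km³ × (908/999.4) = 39.52 km³ of water.
Maros: 1.92×10^5 km³ × (908/999.4) = 1.744×10^5 km³ of water.
Total added water ≈ 1.745×10^14 m³ over 3.58×10^14 m² → Δh = 0.487 m.

≈ 0.487 m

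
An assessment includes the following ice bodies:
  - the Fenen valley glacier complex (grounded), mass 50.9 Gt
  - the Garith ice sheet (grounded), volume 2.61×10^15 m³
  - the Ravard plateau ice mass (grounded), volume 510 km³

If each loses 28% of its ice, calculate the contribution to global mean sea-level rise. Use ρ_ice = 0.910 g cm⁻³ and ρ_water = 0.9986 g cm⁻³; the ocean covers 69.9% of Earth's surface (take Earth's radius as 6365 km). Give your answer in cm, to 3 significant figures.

Fenen: 0.28 × 50.9 Gt = 1.425×10^13 kg; dividing by ρ_w = 0.9986 g cm⁻³ = 998.6 kg m⁻³ gives 1.427×10^10 m³ of water.
Garith: 0.28 × 2.61×10^15 m³ × (910/998.6) = 6.660×10^14 m³ of water.
Ravard: 0.28 × 510 km³ × (910/998.6) = 130.1 km³ of water.
Total added water ≈ 6.661×10^14 m³ over 3.56×10^14 m² → Δh = 1.87 m = 187 cm.

≈ 187 cm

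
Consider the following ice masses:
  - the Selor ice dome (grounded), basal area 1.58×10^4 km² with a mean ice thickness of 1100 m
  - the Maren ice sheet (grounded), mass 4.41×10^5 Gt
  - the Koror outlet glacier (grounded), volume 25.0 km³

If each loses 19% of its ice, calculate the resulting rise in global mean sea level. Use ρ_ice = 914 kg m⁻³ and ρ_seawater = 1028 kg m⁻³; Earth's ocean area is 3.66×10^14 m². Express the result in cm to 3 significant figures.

Selor: ice volume = 1.58×10^4 km² × 1100 m = 1.738×10^4 km³; 0.19 × 1.738×10^4 × (914/1028) = 2936 km³ of water.
Maren: 0.19 × 4.41×10^5 Gt = 8.379×10^16 kg; dividing by ρ_w = 1028 kg m⁻³ gives 8.151×10^13 m³ of water.
Koror: 0.19 × 25.0 km³ × (914/1028) = 4.223 km³ of water.
Total added water ≈ 8.445×10^13 m³ over 3.66×10^14 m² → Δh = 0.231 m = 23.1 cm.

≈ 23.1 cm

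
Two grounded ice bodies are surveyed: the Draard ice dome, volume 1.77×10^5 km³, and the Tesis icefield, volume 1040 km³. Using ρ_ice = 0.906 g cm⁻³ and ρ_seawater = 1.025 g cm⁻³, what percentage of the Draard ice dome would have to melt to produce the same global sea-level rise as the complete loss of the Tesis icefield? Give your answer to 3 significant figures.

Equal sea-level rise means equal mass of meltwater, i.e. equal mass of ice lost.
Ice mass of Tesis: 9.422×10^14 kg; ice mass of Draard: 1.604×10^17 kg.
Fraction required = 9.422×10^14 / 1.604×10^17 = 5.88×10^-3 → 0.588 %.

≈ 0.588 %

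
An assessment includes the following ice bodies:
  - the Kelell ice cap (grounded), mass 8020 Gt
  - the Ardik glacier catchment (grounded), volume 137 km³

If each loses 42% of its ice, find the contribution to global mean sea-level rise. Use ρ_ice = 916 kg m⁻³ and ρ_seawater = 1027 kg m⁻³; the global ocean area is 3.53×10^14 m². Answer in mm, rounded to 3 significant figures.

≈ 9.44 mm

Kelell: 0.42 × 8020 Gt = 3.368×10^15 kg; dividing by ρ_w = 1027 kg m⁻³ gives 3.280×10^12 m³ of water.
Ardik: 0.42 × 137 km³ × (916/1027) = 51.32 km³ of water.
Total added water ≈ 3.331×10^12 m³ over 3.53×10^14 m² → Δh = 9.44×10^-3 m = 9.44 mm.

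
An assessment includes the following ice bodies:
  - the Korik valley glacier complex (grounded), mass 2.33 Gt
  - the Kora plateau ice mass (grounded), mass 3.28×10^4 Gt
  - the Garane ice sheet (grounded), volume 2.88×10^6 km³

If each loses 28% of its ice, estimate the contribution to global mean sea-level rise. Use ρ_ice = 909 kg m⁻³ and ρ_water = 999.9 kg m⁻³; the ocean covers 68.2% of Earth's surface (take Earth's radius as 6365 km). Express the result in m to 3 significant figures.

≈ 2.14 m

Korik: 0.28 × 2.33 Gt = 6.524×10^11 kg; dividing by ρ_w = 999.9 kg m⁻³ gives 6.525×10^8 m³ of water.
Kora: 0.28 × 3.28×10^4 Gt = 9.184×10^15 kg; dividing by ρ_w = 999.9 kg m⁻³ gives 9.185×10^12 m³ of water.
Garane: 0.28 × 2.88×10^6 km³ × (909/999.9) = 7.331×10^5 km³ of water.
Total added water ≈ 7.423×10^14 m³ over 3.47×10^14 m² → Δh = 2.14 m.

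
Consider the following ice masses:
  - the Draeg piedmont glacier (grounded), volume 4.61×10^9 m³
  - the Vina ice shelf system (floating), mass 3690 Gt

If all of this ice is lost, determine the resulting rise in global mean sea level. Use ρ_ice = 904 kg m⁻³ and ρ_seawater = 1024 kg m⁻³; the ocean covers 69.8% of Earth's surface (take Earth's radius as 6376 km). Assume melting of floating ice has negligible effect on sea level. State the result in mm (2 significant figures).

Draeg: 4.61×10^9 m³ × (904/1024) = 4.070×10^9 m³ of water.
The Vina ice shelf system is floating and already displaces its own weight of water, so its melt adds essentially nothing to sea level.
Total added water ≈ 4.070×10^9 m³ over 3.57×10^14 m² → Δh = 1.14×10^-5 m = 0.011 mm.

≈ 0.011 mm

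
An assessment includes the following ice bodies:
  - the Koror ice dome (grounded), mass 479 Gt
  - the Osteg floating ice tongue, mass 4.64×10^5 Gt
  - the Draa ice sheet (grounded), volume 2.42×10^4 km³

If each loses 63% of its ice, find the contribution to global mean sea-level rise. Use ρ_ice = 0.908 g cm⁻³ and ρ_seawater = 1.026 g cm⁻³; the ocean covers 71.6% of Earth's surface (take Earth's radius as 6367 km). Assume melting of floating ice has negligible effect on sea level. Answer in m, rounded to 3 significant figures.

Koror: 0.63 × 479 Gt = 3.018×10^14 kg; dividing by ρ_w = 1.026 g cm⁻³ = 1026 kg m⁻³ gives 2.941×10^11 m³ of water.
The Osteg floating ice tongue is floating and already displaces its own weight of water, so its melt adds essentially nothing to sea level.
Draa: 0.63 × 2.42×10^4 km³ × (908/1026) = 1.349×10^4 km³ of water.
Total added water ≈ 1.379×10^13 m³ over 3.65×10^14 m² → Δh = 0.0378 m.

≈ 0.0378 m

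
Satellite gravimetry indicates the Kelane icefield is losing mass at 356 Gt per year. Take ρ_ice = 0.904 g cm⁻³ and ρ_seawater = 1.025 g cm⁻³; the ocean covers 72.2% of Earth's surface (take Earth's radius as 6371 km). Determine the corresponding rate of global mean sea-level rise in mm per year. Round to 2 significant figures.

≈ 0.94 mm/yr

ρ_w = 1.025 g cm⁻³ = 1025 kg m⁻³. Annual water volume added = 356 Gt / ρ_w = 3.560×10^14 kg / 1025 kg m⁻³ = 3.473×10^11 m³.
Δh per year = 3.473×10^11 / 3.68×10^14 = 9.43×10^-4 m = 0.94 mm.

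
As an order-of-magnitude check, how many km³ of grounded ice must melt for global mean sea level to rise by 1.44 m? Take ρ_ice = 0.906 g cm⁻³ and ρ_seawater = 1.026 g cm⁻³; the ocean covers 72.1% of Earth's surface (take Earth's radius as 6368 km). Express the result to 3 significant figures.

≈ 5.99×10^5 km³

Required water volume = Δh × A = 1.44 m × 3.67×10^14 m² = 5.291×10^14 m³ = 5.291×10^5 km³.
Ice volume = water volume × ρ_w/ρ_ice = 5.291×10^5 × 1026/906 = 5.99×10^5 km³.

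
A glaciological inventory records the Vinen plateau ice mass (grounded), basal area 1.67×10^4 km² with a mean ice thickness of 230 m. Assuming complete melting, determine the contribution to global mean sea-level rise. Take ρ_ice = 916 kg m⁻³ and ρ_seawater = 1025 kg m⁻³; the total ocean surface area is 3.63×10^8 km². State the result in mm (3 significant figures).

Vinen: ice volume = 1.67×10^4 km² × 230 m = 3841 km³; 3841 × (916/1025) = 3433 km³ of water.
Spread over 3.63×10^14 m² of ocean, Δh = 3.433×10^12 / 3.63×10^14 = 9.46×10^-3 m = 9.46 mm.

≈ 9.46 mm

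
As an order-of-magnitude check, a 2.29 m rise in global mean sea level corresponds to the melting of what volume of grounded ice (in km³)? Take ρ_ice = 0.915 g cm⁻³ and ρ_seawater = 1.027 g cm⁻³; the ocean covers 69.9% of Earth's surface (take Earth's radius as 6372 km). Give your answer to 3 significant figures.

≈ 9.17×10^5 km³

Required water volume = Δh × A = 2.29 m × 3.57×10^14 m² = 8.167×10^14 m³ = 8.167×10^5 km³.
Ice volume = water volume × ρ_w/ρ_ice = 8.167×10^5 × 1027/915 = 9.17×10^5 km³.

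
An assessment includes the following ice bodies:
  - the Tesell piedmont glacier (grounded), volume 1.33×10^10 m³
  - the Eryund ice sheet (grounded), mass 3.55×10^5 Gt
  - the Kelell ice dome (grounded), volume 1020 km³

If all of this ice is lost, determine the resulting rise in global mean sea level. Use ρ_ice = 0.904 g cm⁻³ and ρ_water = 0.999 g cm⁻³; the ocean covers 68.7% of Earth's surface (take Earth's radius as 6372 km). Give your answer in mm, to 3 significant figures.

≈ 1020 mm

Tesell: 1.33×10^10 m³ × (904/999) = 1.204×10^10 m³ of water.
Eryund: 3.55×10^5 Gt = 3.550×10^17 kg; dividing by ρ_w = 0.999 g cm⁻³ = 999 kg m⁻³ gives 3.554×10^14 m³ of water.
Kelell: 1020 km³ × (904/999) = 923.0 km³ of water.
Total added water ≈ 3.563×10^14 m³ over 3.51×10^14 m² → Δh = 1.02 m = 1020 mm.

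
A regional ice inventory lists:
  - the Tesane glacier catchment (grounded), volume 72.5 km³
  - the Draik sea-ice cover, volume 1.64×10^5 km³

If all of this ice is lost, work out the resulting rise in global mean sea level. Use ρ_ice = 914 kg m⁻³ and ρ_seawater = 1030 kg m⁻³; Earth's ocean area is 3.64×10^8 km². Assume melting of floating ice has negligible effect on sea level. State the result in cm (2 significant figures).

≈ 0.018 cm

Tesane: 72.5 km³ × (914/1030) = 64.33 km³ of water.
The Draik sea-ice cover is floating and already displaces its own weight of water, so its melt adds essentially nothing to sea level.
Total added water ≈ 6.433×10^10 m³ over 3.64×10^14 m² → Δh = 1.77×10^-4 m = 0.018 cm.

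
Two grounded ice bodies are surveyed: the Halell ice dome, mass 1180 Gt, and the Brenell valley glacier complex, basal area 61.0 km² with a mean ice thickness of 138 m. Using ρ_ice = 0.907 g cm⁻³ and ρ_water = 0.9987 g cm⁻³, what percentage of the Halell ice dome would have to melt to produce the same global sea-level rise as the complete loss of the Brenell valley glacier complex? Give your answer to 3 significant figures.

≈ 0.647 %

Equal sea-level rise means equal mass of meltwater, i.e. equal mass of ice lost.
Ice mass of Brenell: 7.635×10^12 kg; ice mass of Halell: 1.180×10^15 kg.
Fraction required = 7.635×10^12 / 1.180×10^15 = 6.47×10^-3 → 0.647 %.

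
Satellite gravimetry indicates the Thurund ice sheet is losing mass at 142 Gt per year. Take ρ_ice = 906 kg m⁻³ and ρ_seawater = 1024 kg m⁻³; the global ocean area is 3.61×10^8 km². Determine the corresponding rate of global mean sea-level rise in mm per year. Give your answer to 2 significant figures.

ρ_w = 1024 kg m⁻³. Annual water volume added = 142 Gt / ρ_w = 1.420×10^14 kg / 1024 kg m⁻³ = 1.387×10^11 m³.
Δh per year = 1.387×10^11 / 3.61×10^14 = 3.84×10^-4 m = 0.38 mm.

≈ 0.38 mm/yr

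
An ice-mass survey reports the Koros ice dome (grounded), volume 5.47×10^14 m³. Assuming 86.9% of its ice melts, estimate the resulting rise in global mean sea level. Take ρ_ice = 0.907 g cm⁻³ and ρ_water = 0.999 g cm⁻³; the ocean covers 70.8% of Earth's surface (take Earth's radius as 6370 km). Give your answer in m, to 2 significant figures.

Koros: 0.869 × 5.47×10^14 m³ × (907/999) = 4.316×10^14 m³ of water.
Spread over 3.61×10^14 m² of ocean, Δh = 4.316×10^14 / 3.61×10^14 = 1.20 m.

≈ 1.2 m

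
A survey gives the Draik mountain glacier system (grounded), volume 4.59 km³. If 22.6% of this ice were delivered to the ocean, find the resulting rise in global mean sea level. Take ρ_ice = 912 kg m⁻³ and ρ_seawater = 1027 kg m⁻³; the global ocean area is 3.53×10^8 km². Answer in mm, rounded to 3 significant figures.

≈ 2.61×10^-3 mm

Draik: 0.226 × 4.59 km³ × (912/1027) = 0.9212 km³ of water.
Spread over 3.53×10^14 m² of ocean, Δh = 9.212×10^8 / 3.53×10^14 = 2.61×10^-6 m = 2.61×10^-3 mm.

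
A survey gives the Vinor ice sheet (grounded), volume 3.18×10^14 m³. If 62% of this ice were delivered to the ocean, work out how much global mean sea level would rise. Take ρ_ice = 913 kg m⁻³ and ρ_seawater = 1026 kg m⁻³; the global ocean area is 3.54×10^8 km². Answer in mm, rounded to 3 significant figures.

Vinor: 0.62 × 3.18×10^14 m³ × (913/1026) = 1.754×10^14 m³ of water.
Spread over 3.54×10^14 m² of ocean, Δh = 1.754×10^14 / 3.54×10^14 = 0.496 m = 496 mm.

≈ 496 mm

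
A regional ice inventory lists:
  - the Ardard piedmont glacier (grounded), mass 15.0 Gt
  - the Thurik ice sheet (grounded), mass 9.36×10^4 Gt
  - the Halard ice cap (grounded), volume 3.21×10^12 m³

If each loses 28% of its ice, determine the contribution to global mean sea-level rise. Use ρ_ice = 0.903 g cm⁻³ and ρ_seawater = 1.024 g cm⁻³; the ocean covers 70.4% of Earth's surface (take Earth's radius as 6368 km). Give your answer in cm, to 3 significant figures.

Ardard: 0.28 × 15.0 Gt = 4.200×10^12 kg; dividing by ρ_w = 1.024 g cm⁻³ = 1024 kg m⁻³ gives 4.102×10^9 m³ of water.
Thurik: 0.28 × 9.36×10^4 Gt = 2.621×10^16 kg; dividing by ρ_w = 1024 kg m⁻³ gives 2.559×10^13 m³ of water.
Halard: 0.28 × 3.21×10^12 m³ × (903/1024) = 7.926×10^11 m³ of water.
Total added water ≈ 2.639×10^13 m³ over 3.59×10^14 m² → Δh = 0.0736 m = 7.36 cm.

≈ 7.36 cm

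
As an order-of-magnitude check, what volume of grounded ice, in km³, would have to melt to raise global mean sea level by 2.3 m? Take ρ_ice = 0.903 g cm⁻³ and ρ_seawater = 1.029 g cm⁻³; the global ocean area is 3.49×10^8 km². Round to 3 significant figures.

≈ 9.15×10^5 km³

Required water volume = Δh × A = 2.3 m × 3.49×10^14 m² = 8.027×10^14 m³ = 8.027×10^5 km³.
Ice volume = water volume × ρ_w/ρ_ice = 8.027×10^5 × 1029/903 = 9.15×10^5 km³.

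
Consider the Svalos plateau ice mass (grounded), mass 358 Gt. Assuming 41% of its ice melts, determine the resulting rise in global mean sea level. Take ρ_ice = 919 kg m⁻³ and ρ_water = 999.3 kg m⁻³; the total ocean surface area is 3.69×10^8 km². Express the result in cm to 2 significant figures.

≈ 0.040 cm

Svalos: 0.41 × 358 Gt = 1.468×10^14 kg; dividing by ρ_w = 999.3 kg m⁻³ gives 1.469×10^11 m³ of water.
Spread over 3.69×10^14 m² of ocean, Δh = 1.469×10^11 / 3.69×10^14 = 3.98×10^-4 m = 0.040 cm.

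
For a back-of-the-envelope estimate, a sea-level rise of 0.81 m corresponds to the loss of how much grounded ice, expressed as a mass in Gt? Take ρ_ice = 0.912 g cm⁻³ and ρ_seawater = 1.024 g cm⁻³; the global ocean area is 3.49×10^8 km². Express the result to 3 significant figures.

Required water volume = Δh × A = 0.81 m × 3.49×10^14 m² = 2.827×10^14 m³.
ρ_w = 1.024 g cm⁻³ = 1024 kg m⁻³, so the mass of water = 2.827×10^14 m³ × 1024 kg m⁻³ = 2.895×10^17 kg = 2.89×10^5 Gt (and the same mass of ice, by conservation).

≈ 2.89×10^5 Gt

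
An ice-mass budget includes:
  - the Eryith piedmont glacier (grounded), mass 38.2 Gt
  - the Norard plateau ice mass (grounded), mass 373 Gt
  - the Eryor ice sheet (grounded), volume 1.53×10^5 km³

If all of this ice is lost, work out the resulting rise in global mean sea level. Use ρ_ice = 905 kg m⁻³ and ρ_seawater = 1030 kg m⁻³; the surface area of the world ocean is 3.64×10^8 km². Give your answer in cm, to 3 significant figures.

Eryith: 38.2 Gt = 3.820×10^13 kg; dividing by ρ_w = 1030 kg m⁻³ gives 3.709×10^10 m³ of water.
Norard: 373 Gt = 3.730×10^14 kg; dividing by ρ_w = 1030 kg m⁻³ gives 3.621×10^11 m³ of water.
Eryor: 1.53×10^5 km³ × (905/1030) = 1.344×10^5 km³ of water.
Total added water ≈ 1.348×10^14 m³ over 3.64×10^14 m² → Δh = 0.370 m = 37.0 cm.

≈ 37.0 cm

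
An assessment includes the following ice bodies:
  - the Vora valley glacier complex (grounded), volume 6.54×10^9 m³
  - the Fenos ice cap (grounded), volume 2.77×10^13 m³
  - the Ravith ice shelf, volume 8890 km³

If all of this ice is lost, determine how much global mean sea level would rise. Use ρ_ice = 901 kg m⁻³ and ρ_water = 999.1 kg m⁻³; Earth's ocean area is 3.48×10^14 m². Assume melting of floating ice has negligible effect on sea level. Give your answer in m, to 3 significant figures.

Vora: 6.54×10^9 m³ × (901/999.1) = 5.898×10^9 m³ of water.
Fenos: 2.77×10^13 m³ × (901/999.1) = 2.498×10^13 m³ of water.
The Ravith ice shelf is floating and already displaces its own weight of water, so its melt adds essentially nothing to sea level.
Total added water ≈ 2.499×10^13 m³ over 3.48×10^14 m² → Δh = 0.0718 m.

≈ 0.0718 m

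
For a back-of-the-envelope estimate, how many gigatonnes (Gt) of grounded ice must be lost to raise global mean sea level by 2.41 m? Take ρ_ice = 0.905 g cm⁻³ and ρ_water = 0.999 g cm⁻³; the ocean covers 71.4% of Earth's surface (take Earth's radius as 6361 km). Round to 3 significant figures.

Required water volume = Δh × A = 2.41 m × 3.63×10^14 m² = 8.749×10^14 m³.
ρ_w = 0.999 g cm⁻³ = 999 kg m⁻³, so the mass of water = 8.749×10^14 m³ × 999 kg m⁻³ = 8.741×10^17 kg = 8.74×10^5 Gt (and the same mass of ice, by conservation).

≈ 8.74×10^5 Gt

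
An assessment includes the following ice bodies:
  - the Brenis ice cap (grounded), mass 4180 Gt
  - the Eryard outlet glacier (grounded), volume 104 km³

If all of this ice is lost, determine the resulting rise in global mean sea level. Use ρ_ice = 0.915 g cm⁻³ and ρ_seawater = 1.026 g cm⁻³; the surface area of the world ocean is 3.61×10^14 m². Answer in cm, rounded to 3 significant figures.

Brenis: 4180 Gt = 4.180×10^15 kg; dividing by ρ_w = 1.026 g cm⁻³ = 1026 kg m⁻³ gives 4.074×10^12 m³ of water.
Eryard: 104 km³ × (915/1026) = 92.75 km³ of water.
Total added water ≈ 4.167×10^12 m³ over 3.61×10^14 m² → Δh = 0.0115 m = 1.15 cm.

≈ 1.15 cm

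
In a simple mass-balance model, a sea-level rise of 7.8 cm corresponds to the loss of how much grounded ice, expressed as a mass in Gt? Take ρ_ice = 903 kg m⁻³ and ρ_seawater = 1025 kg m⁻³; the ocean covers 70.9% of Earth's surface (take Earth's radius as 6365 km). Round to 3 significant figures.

Required water volume = Δh × A = 0.078 m × 3.61×10^14 m² = 2.815×10^13 m³.
ρ_w = 1025 kg m⁻³, so the mass of water = 2.815×10^13 m³ × 1025 kg m⁻³ = 2.886×10^16 kg = 2.89×10^4 Gt (and the same mass of ice, by conservation).

≈ 2.89×10^4 Gt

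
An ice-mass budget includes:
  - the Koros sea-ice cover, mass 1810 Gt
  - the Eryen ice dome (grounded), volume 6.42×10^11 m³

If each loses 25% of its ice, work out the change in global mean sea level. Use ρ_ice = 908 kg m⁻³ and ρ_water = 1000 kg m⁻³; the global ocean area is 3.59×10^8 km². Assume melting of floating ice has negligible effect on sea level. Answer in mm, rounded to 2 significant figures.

The Koros sea-ice cover is floating and already displaces its own weight of water, so its melt adds essentially nothing to sea level.
Eryen: 0.25 × 6.42×10^11 m³ × (908/1000) = 1.457×10^11 m³ of water.
Total added water ≈ 1.457×10^11 m³ over 3.59×10^14 m² → Δh = 4.06×10^-4 m = 0.41 mm.

≈ 0.41 mm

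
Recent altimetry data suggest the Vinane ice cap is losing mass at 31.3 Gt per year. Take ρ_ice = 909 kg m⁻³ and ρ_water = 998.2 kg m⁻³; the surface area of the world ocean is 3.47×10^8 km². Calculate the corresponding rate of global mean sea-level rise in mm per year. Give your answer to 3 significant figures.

ρ_w = 998.2 kg m⁻³. Annual water volume added = 31.3 Gt / ρ_w = 3.130×10^13 kg / 998.2 kg m⁻³ = 3.136×10^10 m³.
Δh per year = 3.136×10^10 / 3.47×10^14 = 9.04×10^-5 m = 0.0904 mm.

≈ 0.0904 mm/yr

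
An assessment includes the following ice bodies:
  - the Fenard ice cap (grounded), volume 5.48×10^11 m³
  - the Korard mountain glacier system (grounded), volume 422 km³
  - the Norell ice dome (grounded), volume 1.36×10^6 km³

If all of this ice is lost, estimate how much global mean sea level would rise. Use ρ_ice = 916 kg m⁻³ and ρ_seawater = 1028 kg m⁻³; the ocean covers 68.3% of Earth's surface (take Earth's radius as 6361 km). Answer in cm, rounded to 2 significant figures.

Fenard: 5.48×10^11 m³ × (916/1028) = 4.883×10^11 m³ of water.
Korard: 422 km³ × (916/1028) = 376.0 km³ of water.
Norell: 1.36×10^6 km³ × (916/1028) = 1.212×10^6 km³ of water.
Total added water ≈ 1.213×10^15 m³ over 3.47×10^14 m² → Δh = 3.49 m = 350 cm.

≈ 350 cm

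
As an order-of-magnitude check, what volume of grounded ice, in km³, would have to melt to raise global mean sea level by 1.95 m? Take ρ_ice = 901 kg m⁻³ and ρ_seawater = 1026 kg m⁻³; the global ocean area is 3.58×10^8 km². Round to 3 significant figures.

≈ 7.95×10^5 km³

Required water volume = Δh × A = 1.95 m × 3.58×10^14 m² = 6.981×10^14 m³ = 6.981×10^5 km³.
Ice volume = water volume × ρ_w/ρ_ice = 6.981×10^5 × 1026/901 = 7.95×10^5 km³.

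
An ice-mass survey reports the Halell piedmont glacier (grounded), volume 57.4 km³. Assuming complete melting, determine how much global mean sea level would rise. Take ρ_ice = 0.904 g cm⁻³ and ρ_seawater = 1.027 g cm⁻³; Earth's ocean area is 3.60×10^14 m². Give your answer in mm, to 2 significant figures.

Halell: 57.4 km³ × (904/1027) = 50.53 km³ of water.
Spread over 3.60×10^14 m² of ocean, Δh = 5.053×10^10 / 3.60×10^14 = 1.40×10^-4 m = 0.14 mm.

≈ 0.14 mm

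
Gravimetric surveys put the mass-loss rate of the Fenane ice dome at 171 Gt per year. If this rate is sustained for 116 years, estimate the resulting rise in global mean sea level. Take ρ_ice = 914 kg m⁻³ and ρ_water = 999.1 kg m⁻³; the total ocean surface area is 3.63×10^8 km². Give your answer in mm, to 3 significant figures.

≈ 54.7 mm

Total mass lost = 171 Gt/yr × 116 yr = 1.984×10^4 Gt = 1.984×10^16 kg.
ρ_w = 999.1 kg m⁻³, so water volume = 1.984×10^16 / 999.1 = 1.985×10^13 m³.
Δh = 1.985×10^13 / 3.63×10^14 = 0.0547 m = 54.7 mm.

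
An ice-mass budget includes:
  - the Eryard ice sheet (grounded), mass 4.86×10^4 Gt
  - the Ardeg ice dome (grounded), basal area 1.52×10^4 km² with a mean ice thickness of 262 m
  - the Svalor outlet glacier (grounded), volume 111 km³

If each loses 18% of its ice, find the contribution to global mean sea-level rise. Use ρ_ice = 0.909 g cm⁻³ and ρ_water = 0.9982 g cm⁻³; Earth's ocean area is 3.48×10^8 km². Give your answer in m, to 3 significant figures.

≈ 0.0271 m

Eryard: 0.18 × 4.86×10^4 Gt = 8.748×10^15 kg; dividing by ρ_w = 0.9982 g cm⁻³ = 998.2 kg m⁻³ gives 8.764×10^12 m³ of water.
Ardeg: ice volume = 1.52×10^4 km² × 262 m = 3982 km³; 0.18 × 3982 × (909/998.2) = 652.8 km³ of water.
Svalor: 0.18 × 111 km³ × (909/998.2) = 18.19 km³ of water.
Total added water ≈ 9.435×10^12 m³ over 3.48×10^14 m² → Δh = 0.0271 m.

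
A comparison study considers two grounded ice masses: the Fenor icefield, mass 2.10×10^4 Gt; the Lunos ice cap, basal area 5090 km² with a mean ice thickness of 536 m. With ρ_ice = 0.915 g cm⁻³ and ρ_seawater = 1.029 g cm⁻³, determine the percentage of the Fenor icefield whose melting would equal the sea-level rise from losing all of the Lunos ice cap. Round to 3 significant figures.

≈ 11.9 %

Equal sea-level rise means equal mass of meltwater, i.e. equal mass of ice lost.
Ice mass of Lunos: 2.496×10^15 kg; ice mass of Fenor: 2.100×10^16 kg.
Fraction required = 2.496×10^15 / 2.100×10^16 = 0.119 → 11.9 %.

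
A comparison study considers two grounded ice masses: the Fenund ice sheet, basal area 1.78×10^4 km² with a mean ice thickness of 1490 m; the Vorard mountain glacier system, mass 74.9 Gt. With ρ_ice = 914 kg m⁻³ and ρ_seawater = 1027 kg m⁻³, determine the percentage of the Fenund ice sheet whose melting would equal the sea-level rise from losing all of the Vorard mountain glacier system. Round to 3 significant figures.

≈ 0.309 %

Equal sea-level rise means equal mass of meltwater, i.e. equal mass of ice lost.
Ice mass of Vorard: 7.490×10^13 kg; ice mass of Fenund: 2.424×10^16 kg.
Fraction required = 7.490×10^13 / 2.424×10^16 = 3.09×10^-3 → 0.309 %.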